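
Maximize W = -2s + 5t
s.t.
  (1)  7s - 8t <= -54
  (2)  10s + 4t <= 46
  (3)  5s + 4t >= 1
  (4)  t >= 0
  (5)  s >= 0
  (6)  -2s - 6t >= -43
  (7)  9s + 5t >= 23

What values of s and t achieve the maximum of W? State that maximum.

Corner points and W = -2s + 5t:
  (0, 27/4) → W = 135/4
  (10/29, 409/58) → W = 2005/58
  (0, 43/6) → W = 215/6

s = 0, t = 43/6, maximum W = 215/6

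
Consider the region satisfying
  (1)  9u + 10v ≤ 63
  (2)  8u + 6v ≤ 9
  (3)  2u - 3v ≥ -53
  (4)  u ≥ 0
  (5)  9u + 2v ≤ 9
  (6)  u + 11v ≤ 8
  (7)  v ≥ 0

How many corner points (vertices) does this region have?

5

Intersecting each pair of boundary lines and keeping only the points that satisfy every inequality leaves:
  (18/19, 9/38)
  (51/82, 55/82)
  (0, 8/11)
  (0, 0)
  (1, 0)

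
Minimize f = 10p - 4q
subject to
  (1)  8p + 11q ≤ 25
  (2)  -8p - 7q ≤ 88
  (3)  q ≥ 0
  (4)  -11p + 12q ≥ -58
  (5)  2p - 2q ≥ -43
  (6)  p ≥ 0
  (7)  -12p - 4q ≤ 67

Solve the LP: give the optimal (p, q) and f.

p = 0, q = 25/11, minimum f = -100/11

The binding constraints are 8p + 11q = 25 and p = 0.
Solving simultaneously gives p = 0, q = 25/11.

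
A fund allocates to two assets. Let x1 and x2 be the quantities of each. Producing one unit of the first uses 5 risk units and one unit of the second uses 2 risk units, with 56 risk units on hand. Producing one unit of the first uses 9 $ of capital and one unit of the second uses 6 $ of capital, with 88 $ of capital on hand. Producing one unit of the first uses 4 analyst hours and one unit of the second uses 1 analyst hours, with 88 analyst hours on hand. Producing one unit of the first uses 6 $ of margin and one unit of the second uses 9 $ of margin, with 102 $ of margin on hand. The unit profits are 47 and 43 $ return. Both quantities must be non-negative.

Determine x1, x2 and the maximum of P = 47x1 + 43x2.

Vertices and P = 47x1 + 43x2:
  (0, 0) → P = 0
  (0, 34/3) → P = 1462/3
  (88/9, 0) → P = 4136/9
  (4, 26/3) → P = 1682/3

At the optimal vertex, 9x1 + 6x2 = 88 and 6x1 + 9x2 = 102.
Solving simultaneously gives x1 = 4, x2 = 26/3.

x1 = 4, x2 = 26/3, maximum P = 1682/3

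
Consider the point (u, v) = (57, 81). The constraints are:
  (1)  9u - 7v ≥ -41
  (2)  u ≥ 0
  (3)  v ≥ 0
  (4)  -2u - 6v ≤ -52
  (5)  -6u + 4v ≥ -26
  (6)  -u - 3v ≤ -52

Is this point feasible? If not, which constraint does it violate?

not feasible — violates (1)

Constraint (1): 9u - 7v = -54, which is not ≥ -41. All other constraints are satisfied.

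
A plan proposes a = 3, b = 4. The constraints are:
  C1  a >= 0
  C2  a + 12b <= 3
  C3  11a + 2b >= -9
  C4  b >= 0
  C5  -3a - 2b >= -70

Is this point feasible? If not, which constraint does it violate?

not feasible — violates C2

Constraint C2: a + 12b = 51, which is not ≤ 3. All other constraints are satisfied.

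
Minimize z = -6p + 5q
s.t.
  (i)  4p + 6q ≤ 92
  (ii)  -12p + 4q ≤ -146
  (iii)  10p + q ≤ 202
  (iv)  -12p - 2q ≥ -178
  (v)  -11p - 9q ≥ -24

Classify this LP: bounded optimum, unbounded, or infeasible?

unbounded

From the feasible point (705/76, -659/76), moving in the direction (-4, -12) keeps every constraint satisfied while z decreases without bound.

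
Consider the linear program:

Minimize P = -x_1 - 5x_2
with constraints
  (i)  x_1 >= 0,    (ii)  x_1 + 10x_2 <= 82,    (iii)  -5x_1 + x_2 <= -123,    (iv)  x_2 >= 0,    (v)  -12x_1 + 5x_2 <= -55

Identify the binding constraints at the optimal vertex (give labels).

Corner points and P = -x_1 - 5x_2:
  (1312/51, 287/51) → P = -2747/51
  (82, 0) → P = -82
  (123/5, 0) → P = -123/5

The minimum is at (82, 0). Substituting into each constraint, equality holds for (ii) and (iv); the remaining constraints have slack.

(ii) and (iv)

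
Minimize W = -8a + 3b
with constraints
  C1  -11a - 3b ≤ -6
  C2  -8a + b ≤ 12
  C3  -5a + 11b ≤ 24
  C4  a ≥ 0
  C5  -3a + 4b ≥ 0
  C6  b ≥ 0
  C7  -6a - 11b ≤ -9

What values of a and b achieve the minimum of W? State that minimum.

a = 96/13, b = 72/13, minimum W = -552/13

Extreme points and W = -8a + 3b:
  (0, 2) → W = 6
  (39/103, 63/103) → W = -123/103
  (0, 24/11) → W = 72/11
  (96/13, 72/13) → W = -552/13
  (12/19, 9/19) → W = -69/19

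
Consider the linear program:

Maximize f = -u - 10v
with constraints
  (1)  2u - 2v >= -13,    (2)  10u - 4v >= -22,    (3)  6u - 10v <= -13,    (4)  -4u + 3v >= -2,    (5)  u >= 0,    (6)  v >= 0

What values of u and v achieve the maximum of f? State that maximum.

Vertices and f = -u - 10v:
  (2/3, 43/6) → f = -217/3
  (43/2, 28) → f = -603/2
  (0, 11/2) → f = -55
  (59/22, 32/11) → f = -699/22
  (0, 13/10) → f = -13

u = 0, v = 13/10, maximum f = -13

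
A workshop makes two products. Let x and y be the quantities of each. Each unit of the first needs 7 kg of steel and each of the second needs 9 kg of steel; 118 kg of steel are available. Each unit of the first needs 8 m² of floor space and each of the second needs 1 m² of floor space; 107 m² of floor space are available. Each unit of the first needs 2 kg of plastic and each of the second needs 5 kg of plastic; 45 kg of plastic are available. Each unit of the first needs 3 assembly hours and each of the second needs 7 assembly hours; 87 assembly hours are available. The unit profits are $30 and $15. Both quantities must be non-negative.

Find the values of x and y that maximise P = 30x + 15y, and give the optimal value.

x = 13, y = 3, maximum P = 435

At the optimal vertex, 7x + 9y = 118 and 8x + y = 107.
Solving simultaneously gives x = 13, y = 3.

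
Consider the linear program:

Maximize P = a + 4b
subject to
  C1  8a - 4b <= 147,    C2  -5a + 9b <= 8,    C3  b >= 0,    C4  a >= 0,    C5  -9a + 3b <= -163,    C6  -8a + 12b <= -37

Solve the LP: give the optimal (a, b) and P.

Corner points and P = a + 4b:
  (147/8, 0) → P = 147/8
  (101/4, 55/4) → P = 321/4
  (163/9, 0) → P = 163/9
  (615/28, 971/84) → P = 5729/84

The binding constraints are 8a - 4b = 147 and -8a + 12b = -37.
Solving simultaneously gives a = 101/4, b = 55/4.

a = 101/4, b = 55/4, maximum P = 321/4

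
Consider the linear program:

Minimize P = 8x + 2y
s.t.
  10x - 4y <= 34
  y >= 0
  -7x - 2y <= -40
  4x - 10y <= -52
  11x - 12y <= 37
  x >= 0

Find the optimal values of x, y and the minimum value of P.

The feasible region is unbounded (it extends along (0, 1), (2, 5)), but P strictly increases along every unbounded feasible direction, so there is no improving ray and the minimum is attained at a vertex.

x = 0, y = 20, minimum P = 40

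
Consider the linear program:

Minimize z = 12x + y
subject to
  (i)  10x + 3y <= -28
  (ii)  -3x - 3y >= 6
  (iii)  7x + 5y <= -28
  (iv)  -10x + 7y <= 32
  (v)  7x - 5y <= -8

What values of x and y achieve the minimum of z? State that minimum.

x = -104, y = -144, minimum z = -1392

Corner points and z = 12x + y:
  (-356/99, -56/99) → z = -4328/99
  (-18/7, -2) → z = -230/7
  (-104, -144) → z = -1392

The optimum lies where -10x + 7y = 32 and 7x - 5y = -8.
Solving simultaneously gives x = -104, y = -144.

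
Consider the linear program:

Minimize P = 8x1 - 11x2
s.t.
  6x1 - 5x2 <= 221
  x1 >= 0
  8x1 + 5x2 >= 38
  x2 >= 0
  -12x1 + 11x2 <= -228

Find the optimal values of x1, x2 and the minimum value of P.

x1 = 1291/6, x2 = 214, minimum P = -1898/3

The optimum lies where 6x1 - 5x2 = 221 and -12x1 + 11x2 = -228.
Solving simultaneously gives x1 = 1291/6, x2 = 214.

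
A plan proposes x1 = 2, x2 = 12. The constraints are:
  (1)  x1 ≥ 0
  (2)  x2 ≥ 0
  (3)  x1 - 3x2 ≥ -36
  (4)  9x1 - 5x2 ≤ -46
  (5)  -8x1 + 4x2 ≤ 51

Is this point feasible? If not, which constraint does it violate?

Constraint (4): 9x1 - 5x2 = -42, which is not ≤ -46. All other constraints are satisfied.

not feasible — violates (4)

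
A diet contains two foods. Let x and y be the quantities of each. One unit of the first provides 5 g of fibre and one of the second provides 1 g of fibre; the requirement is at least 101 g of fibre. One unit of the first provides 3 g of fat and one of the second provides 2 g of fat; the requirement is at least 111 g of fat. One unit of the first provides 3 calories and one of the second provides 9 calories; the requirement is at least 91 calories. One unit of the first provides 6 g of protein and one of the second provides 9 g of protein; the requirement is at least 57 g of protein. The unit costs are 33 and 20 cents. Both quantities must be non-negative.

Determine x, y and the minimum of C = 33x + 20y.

Vertices and C = 33x + 20y:
  (0, 101) → C = 2020
  (37, 0) → C = 1221
  (13, 36) → C = 1149
The feasible region is unbounded (it extends along (0, 1), (1, 0)), but C strictly increases along every unbounded feasible direction, so there is no improving ray and the minimum is attained at a vertex.

The binding constraints are 5x + y = 101 and 3x + 2y = 111.
Solving simultaneously gives x = 13, y = 36.

x = 13, y = 36, minimum C = 1149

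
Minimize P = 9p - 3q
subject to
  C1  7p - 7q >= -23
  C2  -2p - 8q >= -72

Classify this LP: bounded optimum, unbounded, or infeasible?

unbounded

From the feasible point (32/7, 55/7), moving in the direction (-7, -7) keeps every constraint satisfied while P decreases without bound.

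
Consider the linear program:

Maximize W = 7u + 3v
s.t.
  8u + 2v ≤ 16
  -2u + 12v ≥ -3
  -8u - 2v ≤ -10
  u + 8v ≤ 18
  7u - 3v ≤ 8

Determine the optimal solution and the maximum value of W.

u = 46/31, v = 64/31, maximum W = 514/31

Extreme points and W = 7u + 3v:
  (46/31, 64/31) → W = 514/31
  (32/19, 24/19) → W = 296/19
  (22/31, 67/31) → W = 355/31
  (23/19, 3/19) → W = 170/19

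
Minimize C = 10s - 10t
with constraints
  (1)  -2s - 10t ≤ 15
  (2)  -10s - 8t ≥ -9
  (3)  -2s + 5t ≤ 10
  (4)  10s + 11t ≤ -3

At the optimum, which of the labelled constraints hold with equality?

(1) and (3)

Extreme points and C = 10s - 10t:
  (-35/6, -1/3) → C = -55
  (45/26, -24/13) → C = 465/13
  (-125/72, 47/36) → C = -365/12

The minimum is at (-35/6, -1/3). Substituting into each constraint, equality holds for (1) and (3); the remaining constraints have slack.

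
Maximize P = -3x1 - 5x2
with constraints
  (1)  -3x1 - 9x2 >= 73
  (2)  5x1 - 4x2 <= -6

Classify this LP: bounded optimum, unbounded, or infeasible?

unbounded

From the feasible point (-346/57, -347/57), moving in the direction (-9, 3) keeps every constraint satisfied while P increases without bound.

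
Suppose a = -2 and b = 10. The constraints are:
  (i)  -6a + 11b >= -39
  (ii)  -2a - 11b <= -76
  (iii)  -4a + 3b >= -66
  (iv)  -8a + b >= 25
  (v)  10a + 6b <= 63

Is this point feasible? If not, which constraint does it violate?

feasible

(i): 122 ≥ -39 ✓
(ii): -106 ≤ -76 ✓
(iii): 38 ≥ -66 ✓
(iv): 26 ≥ 25 ✓
(v): 40 ≤ 63 ✓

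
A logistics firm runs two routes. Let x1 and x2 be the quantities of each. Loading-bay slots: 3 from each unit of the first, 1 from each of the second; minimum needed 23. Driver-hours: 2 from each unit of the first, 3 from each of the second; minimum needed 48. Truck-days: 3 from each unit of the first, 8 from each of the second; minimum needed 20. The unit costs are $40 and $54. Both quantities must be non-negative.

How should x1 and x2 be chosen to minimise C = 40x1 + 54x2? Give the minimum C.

The feasible region is unbounded (it extends along (0, 1), (1, 0)), but C strictly increases along every unbounded feasible direction, so there is no improving ray and the minimum is attained at a vertex.

At the optimal vertex, 3x1 + x2 = 23 and 2x1 + 3x2 = 48.
Solving simultaneously gives x1 = 3, x2 = 14.

x1 = 3, x2 = 14, minimum C = 876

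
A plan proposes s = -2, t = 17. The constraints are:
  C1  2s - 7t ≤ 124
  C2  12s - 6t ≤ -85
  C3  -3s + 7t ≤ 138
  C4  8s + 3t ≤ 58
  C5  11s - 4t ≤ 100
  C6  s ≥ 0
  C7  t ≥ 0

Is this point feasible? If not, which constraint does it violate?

Constraint C6: s = -2, which is not ≥ 0. All other constraints are satisfied.

not feasible — violates C6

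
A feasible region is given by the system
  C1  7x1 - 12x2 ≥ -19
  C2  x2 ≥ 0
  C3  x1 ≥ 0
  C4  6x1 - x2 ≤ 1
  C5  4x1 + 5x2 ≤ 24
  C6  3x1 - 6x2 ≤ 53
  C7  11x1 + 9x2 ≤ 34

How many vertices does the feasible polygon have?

4

Pairwise boundary intersections that survive every other constraint:
  (0, 19/12)
  (31/65, 121/65)
  (0, 0)
  (1/6, 0)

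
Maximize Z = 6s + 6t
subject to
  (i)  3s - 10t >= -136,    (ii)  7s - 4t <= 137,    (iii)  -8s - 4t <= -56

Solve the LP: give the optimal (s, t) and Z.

s = 33, t = 47/2, maximum Z = 339

Feasible corners and Z = 6s + 6t:
  (33, 47/2) → Z = 339
  (4/23, 314/23) → Z = 1908/23
  (193/15, -176/15) → Z = 34/5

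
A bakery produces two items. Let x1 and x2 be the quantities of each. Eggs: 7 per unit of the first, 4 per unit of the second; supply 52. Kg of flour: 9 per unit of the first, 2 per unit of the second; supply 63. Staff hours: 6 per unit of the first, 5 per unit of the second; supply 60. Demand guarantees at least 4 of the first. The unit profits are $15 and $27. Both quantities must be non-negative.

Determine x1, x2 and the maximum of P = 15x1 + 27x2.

Corner points and P = 15x1 + 27x2:
  (7, 0) → P = 105
  (4, 0) → P = 60
  (74/11, 27/22) → P = 2949/22
  (4, 6) → P = 222

At the optimal vertex, 7x1 + 4x2 = 52 and x1 = 4.
Solving simultaneously gives x1 = 4, x2 = 6.

x1 = 4, x2 = 6, maximum P = 222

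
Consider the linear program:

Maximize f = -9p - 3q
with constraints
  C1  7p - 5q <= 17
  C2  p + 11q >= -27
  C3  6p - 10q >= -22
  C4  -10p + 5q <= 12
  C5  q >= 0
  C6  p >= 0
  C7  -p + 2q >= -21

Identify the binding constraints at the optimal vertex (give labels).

Feasible corners and f = -9p - 3q:
  (7, 32/5) → f = -411/5
  (17/7, 0) → f = -153/7
  (0, 11/5) → f = -33/5
  (0, 0) → f = 0

The maximum is at (0, 0). Substituting into each constraint, equality holds for C5 and C6; the remaining constraints have slack.

C5 and C6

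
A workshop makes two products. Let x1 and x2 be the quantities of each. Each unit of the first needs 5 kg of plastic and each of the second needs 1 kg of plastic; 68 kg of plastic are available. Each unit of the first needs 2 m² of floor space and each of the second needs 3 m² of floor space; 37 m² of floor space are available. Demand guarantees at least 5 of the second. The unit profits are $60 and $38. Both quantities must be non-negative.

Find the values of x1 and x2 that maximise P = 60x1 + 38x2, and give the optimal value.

x1 = 11, x2 = 5, maximum P = 850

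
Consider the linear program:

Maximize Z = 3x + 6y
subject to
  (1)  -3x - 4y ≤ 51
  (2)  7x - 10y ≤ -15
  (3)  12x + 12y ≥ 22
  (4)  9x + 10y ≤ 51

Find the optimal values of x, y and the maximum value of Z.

x = -98/3, y = 69/2, maximum Z = 109

Feasible corners and Z = 3x + 6y:
  (10/51, 167/102) → Z = 177/17
  (9/4, 123/40) → Z = 126/5
  (-98/3, 69/2) → Z = 109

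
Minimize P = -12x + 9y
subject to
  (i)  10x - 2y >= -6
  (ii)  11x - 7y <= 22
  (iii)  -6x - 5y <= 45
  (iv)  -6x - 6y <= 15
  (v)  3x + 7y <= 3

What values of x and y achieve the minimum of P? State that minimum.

x = 1/4, y = -11/4, minimum P = -111/4

Vertices and P = -12x + 9y:
  (-11/12, -19/12) → P = -13/4
  (-9/19, 12/19) → P = 216/19
  (1/4, -11/4) → P = -111/4
  (25/14, -33/98) → P = -2397/98

At the optimal vertex, 11x - 7y = 22 and -6x - 6y = 15.
Solving simultaneously gives x = 1/4, y = -11/4.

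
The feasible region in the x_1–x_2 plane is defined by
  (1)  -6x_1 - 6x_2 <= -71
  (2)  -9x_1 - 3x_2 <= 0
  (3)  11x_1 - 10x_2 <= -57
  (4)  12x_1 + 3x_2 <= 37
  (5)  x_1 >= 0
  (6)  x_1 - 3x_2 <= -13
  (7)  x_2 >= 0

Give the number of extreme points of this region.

The feasible vertices (each the meet of two boundaries and inside every other half-plane) are:
  (1/6, 35/3)
  (0, 71/6)
  (0, 37/3)

3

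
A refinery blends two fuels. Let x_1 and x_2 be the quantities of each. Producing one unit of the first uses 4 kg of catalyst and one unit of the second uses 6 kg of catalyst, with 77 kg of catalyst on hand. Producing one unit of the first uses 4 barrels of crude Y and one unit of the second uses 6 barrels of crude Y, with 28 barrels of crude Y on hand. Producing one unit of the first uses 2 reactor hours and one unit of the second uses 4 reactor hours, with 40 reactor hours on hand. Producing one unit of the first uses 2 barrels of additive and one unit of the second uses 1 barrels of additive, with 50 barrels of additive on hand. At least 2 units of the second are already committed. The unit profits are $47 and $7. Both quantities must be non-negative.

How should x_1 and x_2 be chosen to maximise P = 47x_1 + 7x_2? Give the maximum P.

Corner points and P = 47x_1 + 7x_2:
  (0, 14/3) → P = 98/3
  (0, 2) → P = 14
  (4, 2) → P = 202

At the optimal vertex, 4x_1 + 6x_2 = 28 and x_2 = 2.
Solving simultaneously gives x_1 = 4, x_2 = 2.

x_1 = 4, x_2 = 2, maximum P = 202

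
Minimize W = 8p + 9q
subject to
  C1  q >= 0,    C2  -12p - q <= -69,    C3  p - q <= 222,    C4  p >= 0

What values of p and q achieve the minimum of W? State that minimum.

p = 23/4, q = 0, minimum W = 46

Vertices and W = 8p + 9q:
  (23/4, 0) → W = 46
  (222, 0) → W = 1776
  (0, 69) → W = 621
The feasible region is unbounded (it extends along (0, 1), (1, 1)), but W strictly increases along every unbounded feasible direction, so there is no improving ray and the minimum is attained at a vertex.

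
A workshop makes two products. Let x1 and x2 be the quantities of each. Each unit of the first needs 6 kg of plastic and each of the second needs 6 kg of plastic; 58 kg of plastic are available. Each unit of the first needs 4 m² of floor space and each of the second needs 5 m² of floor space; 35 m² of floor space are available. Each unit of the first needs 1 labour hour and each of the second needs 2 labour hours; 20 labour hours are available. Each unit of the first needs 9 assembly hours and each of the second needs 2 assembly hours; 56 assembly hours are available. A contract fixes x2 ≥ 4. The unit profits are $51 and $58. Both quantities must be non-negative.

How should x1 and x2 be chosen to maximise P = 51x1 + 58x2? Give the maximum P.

x1 = 15/4, x2 = 4, maximum P = 1693/4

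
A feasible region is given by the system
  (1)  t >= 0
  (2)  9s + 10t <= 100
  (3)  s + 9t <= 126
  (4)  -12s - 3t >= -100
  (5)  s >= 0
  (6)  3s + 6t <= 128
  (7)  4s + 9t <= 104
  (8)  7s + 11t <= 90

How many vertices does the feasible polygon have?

The feasible vertices (each the meet of two boundaries and inside every other half-plane) are:
  (25/3, 0)
  (0, 0)
  (700/93, 100/31)
  (200/29, 110/29)
  (0, 90/11)

5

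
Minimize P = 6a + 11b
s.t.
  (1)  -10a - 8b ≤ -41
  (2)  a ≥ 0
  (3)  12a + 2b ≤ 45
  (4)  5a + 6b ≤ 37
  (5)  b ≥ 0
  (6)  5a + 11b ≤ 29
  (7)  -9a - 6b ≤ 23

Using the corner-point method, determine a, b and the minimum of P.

a = 139/38, b = 21/38, minimum P = 1065/38

Vertices and P = 6a + 11b:
  (139/38, 21/38) → P = 1065/38
  (219/70, 17/14) → P = 2249/70
  (437/122, 123/122) → P = 3975/122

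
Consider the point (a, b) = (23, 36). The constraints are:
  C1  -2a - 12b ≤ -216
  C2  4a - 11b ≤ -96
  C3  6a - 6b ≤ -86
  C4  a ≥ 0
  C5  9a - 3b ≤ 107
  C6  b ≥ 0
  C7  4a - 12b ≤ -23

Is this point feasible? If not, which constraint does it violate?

not feasible — violates C3

Constraint C3: 6a - 6b = -78, which is not ≤ -86. All other constraints are satisfied.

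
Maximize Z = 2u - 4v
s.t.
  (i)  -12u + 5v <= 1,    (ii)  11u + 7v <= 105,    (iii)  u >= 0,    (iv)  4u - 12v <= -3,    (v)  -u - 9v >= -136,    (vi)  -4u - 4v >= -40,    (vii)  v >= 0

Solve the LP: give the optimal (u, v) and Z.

Corner points and Z = 2u - 4v:
  (3/124, 8/31) → Z = -61/62
  (49/17, 121/17) → Z = -386/17
  (117/16, 43/16) → Z = 31/8

The optimum lies where 4u - 12v = -3 and -4u - 4v = -40.
Solving simultaneously gives u = 117/16, v = 43/16.

u = 117/16, v = 43/16, maximum Z = 31/8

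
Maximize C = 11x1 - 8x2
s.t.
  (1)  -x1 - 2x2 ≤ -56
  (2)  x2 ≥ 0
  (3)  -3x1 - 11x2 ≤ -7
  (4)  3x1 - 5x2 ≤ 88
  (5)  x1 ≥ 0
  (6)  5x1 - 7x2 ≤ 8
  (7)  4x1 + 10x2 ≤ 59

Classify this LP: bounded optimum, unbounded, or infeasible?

The boundaries -x1 - 2x2 = -56 and x1 = 0 meet at (0, 28), but that point violates 4x1 + 10x2 ≤ 59. Every candidate vertex is excluded by some other constraint, so the feasible region is empty.

infeasible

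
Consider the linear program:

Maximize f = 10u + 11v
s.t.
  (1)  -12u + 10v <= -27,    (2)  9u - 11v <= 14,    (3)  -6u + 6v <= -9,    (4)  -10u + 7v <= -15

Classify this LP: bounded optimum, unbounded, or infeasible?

From the feasible point (157/42, 25/14), moving in the direction (11, 9) keeps every constraint satisfied while f increases without bound.

unbounded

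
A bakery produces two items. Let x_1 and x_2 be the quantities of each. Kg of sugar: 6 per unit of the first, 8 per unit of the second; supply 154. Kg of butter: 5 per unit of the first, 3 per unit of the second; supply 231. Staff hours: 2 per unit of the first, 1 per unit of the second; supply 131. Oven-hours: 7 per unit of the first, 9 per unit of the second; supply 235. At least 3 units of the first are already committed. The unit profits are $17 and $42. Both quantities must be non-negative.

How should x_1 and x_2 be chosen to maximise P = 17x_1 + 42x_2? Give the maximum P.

x_1 = 3, x_2 = 17, maximum P = 765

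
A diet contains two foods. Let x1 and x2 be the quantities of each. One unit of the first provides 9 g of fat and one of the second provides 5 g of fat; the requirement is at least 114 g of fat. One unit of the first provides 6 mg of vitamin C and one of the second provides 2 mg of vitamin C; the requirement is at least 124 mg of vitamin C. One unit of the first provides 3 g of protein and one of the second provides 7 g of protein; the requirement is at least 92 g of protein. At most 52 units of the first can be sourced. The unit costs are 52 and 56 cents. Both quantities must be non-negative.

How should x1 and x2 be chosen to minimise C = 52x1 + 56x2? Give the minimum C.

x1 = 19, x2 = 5, minimum C = 1268

Corner points and C = 52x1 + 56x2:
  (0, 62) → C = 3472
  (92/3, 0) → C = 4784/3
  (52, 0) → C = 2704
  (19, 5) → C = 1268
The feasible region is unbounded (it extends along (0, 1)), but C strictly increases along every unbounded feasible direction, so there is no improving ray and the minimum is attained at a vertex.

The optimum lies where 6x1 + 2x2 = 124 and 3x1 + 7x2 = 92.
Solving simultaneously gives x1 = 19, x2 = 5.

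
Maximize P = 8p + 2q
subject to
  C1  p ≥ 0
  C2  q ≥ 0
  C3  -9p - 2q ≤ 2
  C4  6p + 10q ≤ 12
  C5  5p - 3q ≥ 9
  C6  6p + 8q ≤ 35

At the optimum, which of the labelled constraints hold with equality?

Extreme points and P = 8p + 2q:
  (2, 0) → P = 16
  (9/5, 0) → P = 72/5
  (63/34, 3/34) → P = 15

The maximum is at (2, 0). Substituting into each constraint, equality holds for C2 and C4; the remaining constraints have slack.

C2 and C4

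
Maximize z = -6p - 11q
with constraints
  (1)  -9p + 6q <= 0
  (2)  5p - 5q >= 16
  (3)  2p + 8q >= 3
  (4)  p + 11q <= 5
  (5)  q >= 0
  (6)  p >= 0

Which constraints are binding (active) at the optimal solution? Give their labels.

Feasible corners and z = -6p - 11q:
  (67/20, 3/20) → z = -87/4
  (16/5, 0) → z = -96/5
  (5, 0) → z = -30

The maximum is at (16/5, 0). Substituting into each constraint, equality holds for (2) and (5); the remaining constraints have slack.

(2) and (5)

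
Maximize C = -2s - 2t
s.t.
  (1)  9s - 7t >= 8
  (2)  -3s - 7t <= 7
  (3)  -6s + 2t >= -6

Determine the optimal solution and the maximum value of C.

s = 1/12, t = -29/28, maximum C = 40/21

Feasible corners and C = -2s - 2t:
  (1/12, -29/28) → C = 40/21
  (13/12, 1/4) → C = -8/3
  (7/12, -5/4) → C = 4/3

The optimum lies where 9s - 7t = 8 and -3s - 7t = 7.
Solving simultaneously gives s = 1/12, t = -29/28.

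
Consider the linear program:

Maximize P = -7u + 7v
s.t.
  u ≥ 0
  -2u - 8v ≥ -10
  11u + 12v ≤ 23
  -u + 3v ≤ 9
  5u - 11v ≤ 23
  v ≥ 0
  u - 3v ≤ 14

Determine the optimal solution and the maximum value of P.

Feasible corners and P = -7u + 7v:
  (0, 5/4) → P = 35/4
  (0, 0) → P = 0
  (1, 1) → P = 0
  (23/11, 0) → P = -161/11

The optimum lies where u = 0 and -2u - 8v = -10.
Solving simultaneously gives u = 0, v = 5/4.

u = 0, v = 5/4, maximum P = 35/4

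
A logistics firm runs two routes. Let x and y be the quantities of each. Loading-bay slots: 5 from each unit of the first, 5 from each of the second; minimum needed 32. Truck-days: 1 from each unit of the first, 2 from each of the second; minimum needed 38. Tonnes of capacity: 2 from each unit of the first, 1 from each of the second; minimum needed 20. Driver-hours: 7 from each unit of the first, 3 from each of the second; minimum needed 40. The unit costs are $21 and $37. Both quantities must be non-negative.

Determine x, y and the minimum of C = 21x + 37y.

Feasible corners and C = 21x + 37y:
  (0, 20) → C = 740
  (38, 0) → C = 798
  (2/3, 56/3) → C = 2114/3
The feasible region is unbounded (it extends along (0, 1), (1, 0)), but C strictly increases along every unbounded feasible direction, so there is no improving ray and the minimum is attained at a vertex.

The binding constraints are x + 2y = 38 and 2x + y = 20.
Solving simultaneously gives x = 2/3, y = 56/3.

x = 2/3, y = 56/3, minimum C = 2114/3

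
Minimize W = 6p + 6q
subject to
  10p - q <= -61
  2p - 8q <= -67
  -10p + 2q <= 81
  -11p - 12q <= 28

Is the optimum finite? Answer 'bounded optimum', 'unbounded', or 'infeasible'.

bounded optimum

Extreme points and W = 6p + 6q:
  (-421/78, 274/39) → W = 127/13
  (-41/10, 20) → W = 477/5
  (-257/38, 127/19) → W = -9/19
The feasible region has finitely many vertices and no improving ray; the minimum is -9/19 at (-257/38, 127/19).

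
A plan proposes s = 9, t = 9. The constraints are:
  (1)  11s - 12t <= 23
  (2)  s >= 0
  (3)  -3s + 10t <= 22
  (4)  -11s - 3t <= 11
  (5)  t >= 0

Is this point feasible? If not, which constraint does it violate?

not feasible — violates (3)

Constraint (3): -3s + 10t = 63, which is not ≤ 22. All other constraints are satisfied.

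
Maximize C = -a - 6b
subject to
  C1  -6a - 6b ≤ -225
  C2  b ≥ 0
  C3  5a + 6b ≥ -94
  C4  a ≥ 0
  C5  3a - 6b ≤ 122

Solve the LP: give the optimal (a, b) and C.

The feasible region is unbounded (it extends along (0, 1), (2, 1)), but C strictly decreases along every unbounded feasible direction, so there is no improving ray and the maximum is attained at a vertex.

a = 75/2, b = 0, maximum C = -75/2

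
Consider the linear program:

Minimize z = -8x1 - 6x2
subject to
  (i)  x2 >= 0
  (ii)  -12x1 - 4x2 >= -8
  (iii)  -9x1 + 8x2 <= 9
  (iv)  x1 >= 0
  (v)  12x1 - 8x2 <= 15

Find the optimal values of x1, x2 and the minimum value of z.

Feasible corners and z = -8x1 - 6x2:
  (2/3, 0) → z = -16/3
  (0, 0) → z = 0
  (7/33, 15/11) → z = -326/33
  (0, 9/8) → z = -27/4

The optimum lies where -12x1 - 4x2 = -8 and -9x1 + 8x2 = 9.
Solving simultaneously gives x1 = 7/33, x2 = 15/11.

x1 = 7/33, x2 = 15/11, minimum z = -326/33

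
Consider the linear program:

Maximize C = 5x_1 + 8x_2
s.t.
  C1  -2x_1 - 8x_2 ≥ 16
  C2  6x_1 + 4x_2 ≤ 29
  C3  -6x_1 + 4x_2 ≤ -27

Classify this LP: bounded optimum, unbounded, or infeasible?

Extreme points and C = 5x_1 + 8x_2:
  (37/5, -77/20) → C = 31/5
  (19/7, -75/28) → C = -55/7
The feasible region has finitely many vertices and no improving ray; the maximum is 31/5 at (37/5, -77/20).

bounded optimum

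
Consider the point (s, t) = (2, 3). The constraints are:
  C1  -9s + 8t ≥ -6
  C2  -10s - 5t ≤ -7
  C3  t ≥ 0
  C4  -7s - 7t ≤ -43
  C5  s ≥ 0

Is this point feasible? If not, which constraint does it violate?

not feasible — violates C4

Constraint C4: -7s - 7t = -35, which is not ≤ -43. All other constraints are satisfied.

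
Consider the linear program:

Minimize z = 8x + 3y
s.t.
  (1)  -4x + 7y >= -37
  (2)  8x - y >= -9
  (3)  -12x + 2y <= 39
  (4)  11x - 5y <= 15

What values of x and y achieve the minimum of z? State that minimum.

Vertices and z = 8x + 3y:
  (-25/13, -83/13) → z = -449/13
  (-80/57, -347/57) → z = -1681/57
  (21/4, 51) → z = 195
The feasible region is unbounded (it extends along (5, 11), (1, 6)), but z strictly increases along every unbounded feasible direction, so there is no improving ray and the minimum is attained at a vertex.

The binding constraints are -4x + 7y = -37 and 8x - y = -9.
Solving simultaneously gives x = -25/13, y = -83/13.

x = -25/13, y = -83/13, minimum z = -449/13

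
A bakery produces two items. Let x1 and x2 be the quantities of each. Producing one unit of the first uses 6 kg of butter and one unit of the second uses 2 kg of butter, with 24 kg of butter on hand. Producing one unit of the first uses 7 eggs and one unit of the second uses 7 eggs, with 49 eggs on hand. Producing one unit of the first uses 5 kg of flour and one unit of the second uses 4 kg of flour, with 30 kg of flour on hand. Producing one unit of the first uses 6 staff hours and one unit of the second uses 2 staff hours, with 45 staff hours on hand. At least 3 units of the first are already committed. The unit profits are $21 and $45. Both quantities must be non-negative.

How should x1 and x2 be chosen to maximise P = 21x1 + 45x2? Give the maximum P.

Vertices and P = 21x1 + 45x2:
  (4, 0) → P = 84
  (3, 0) → P = 63
  (3, 3) → P = 198

The binding constraints are 6x1 + 2x2 = 24 and x1 = 3.
Solving simultaneously gives x1 = 3, x2 = 3.

x1 = 3, x2 = 3, maximum P = 198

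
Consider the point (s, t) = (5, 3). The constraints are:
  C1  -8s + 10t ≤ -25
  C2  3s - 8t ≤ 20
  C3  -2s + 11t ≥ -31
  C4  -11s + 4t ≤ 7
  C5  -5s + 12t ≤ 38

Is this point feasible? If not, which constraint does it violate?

Constraint C1: -8s + 10t = -10, which is not ≤ -25. All other constraints are satisfied.

not feasible — violates C1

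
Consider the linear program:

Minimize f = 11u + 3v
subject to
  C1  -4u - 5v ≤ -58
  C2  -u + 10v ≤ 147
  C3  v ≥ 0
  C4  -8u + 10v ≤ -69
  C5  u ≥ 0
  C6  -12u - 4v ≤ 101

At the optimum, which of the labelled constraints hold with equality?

C1 and C4

Corner points and f = 11u + 3v:
  (29/2, 0) → f = 319/2
  (185/16, 47/20) → f = 10739/80
  (216/7, 249/14) → f = 5499/14
The feasible region is unbounded (it extends along (10, 1), (1, 0)), but f strictly increases along every unbounded feasible direction, so there is no improving ray and the minimum is attained at a vertex.

The minimum is at (185/16, 47/20). Substituting into each constraint, equality holds for C1 and C4; the remaining constraints have slack.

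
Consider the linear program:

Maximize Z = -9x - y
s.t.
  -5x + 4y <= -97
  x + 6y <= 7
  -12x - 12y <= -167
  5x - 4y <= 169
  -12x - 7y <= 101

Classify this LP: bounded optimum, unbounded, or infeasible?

Corner points and Z = -9x - y:
  (305/17, -31/17) → Z = -2714/17
  (458/27, -329/108) → Z = -16159/108
  (521/17, -67/17) → Z = -4622/17
  (674/27, -1193/108) → Z = -23071/108
The feasible region has finitely many vertices and no improving ray; the maximum is -16159/108 at (458/27, -329/108).

bounded optimum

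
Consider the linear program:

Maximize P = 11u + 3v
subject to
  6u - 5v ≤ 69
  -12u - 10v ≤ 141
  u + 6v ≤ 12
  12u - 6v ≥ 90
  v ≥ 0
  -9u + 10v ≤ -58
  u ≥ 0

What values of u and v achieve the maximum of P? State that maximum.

u = 474/41, v = 3/41, maximum P = 5223/41

Extreme points and P = 11u + 3v:
  (474/41, 3/41) → P = 5223/41
  (23/2, 0) → P = 253/2
  (102/13, 9/13) → P = 1149/13
  (15/2, 0) → P = 165/2

The optimum lies where 6u - 5v = 69 and u + 6v = 12.
Solving simultaneously gives u = 474/41, v = 3/41.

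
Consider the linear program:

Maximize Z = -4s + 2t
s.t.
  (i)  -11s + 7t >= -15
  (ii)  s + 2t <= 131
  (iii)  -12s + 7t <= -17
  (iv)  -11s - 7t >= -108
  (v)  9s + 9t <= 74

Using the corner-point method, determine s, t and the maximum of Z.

Feasible corners and Z = -4s + 2t:
  (2, 1) → Z = -6
  (653/162, 679/162) → Z = -209/27
  (671/171, 245/57) → Z = -1214/171

s = 2, t = 1, maximum Z = -6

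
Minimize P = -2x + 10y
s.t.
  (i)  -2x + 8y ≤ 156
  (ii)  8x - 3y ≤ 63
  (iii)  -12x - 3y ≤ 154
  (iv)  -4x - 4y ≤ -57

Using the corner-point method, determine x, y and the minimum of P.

x = 423/44, y = 51/11, minimum P = 597/22

Vertices and P = -2x + 10y:
  (486/29, 687/29) → P = 5898/29
  (-21/5, 369/20) → P = 1929/10
  (423/44, 51/11) → P = 597/22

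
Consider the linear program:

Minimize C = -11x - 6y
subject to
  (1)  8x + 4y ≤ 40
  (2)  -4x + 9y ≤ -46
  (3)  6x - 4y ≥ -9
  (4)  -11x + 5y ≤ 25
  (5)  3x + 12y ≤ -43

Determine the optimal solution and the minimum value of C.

Feasible corners and C = -11x - 6y:
  (163/21, -116/21) → C = -1097/21
  (-455/79, -606/79) → C = 8641/79
  (11/5, -62/15) → C = 3/5
The feasible region is unbounded (it extends along (1, -2), (-5, -11)), but C strictly increases along every unbounded feasible direction, so there is no improving ray and the minimum is attained at a vertex.

x = 163/21, y = -116/21, minimum C = -1097/21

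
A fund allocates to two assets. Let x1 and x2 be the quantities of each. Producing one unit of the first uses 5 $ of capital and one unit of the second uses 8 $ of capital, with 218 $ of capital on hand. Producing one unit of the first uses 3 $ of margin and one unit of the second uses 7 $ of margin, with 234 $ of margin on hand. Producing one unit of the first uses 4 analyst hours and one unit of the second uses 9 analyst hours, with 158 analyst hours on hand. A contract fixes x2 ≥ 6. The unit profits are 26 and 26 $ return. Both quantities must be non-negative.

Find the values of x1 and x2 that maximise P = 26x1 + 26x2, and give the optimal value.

x1 = 26, x2 = 6, maximum P = 832

Corner points and P = 26x1 + 26x2:
  (0, 158/9) → P = 4108/9
  (0, 6) → P = 156
  (26, 6) → P = 832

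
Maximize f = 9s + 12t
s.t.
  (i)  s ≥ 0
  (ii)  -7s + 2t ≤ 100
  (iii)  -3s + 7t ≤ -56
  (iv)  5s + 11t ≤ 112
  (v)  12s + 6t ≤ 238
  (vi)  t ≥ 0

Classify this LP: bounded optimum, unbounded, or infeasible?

bounded optimum

Feasible corners and f = 9s + 12t:
  (1001/51, 7/17) → f = 3087/17
  (56/3, 0) → f = 168
  (119/6, 0) → f = 357/2
The feasible region has finitely many vertices and no improving ray; the maximum is 3087/17 at (1001/51, 7/17).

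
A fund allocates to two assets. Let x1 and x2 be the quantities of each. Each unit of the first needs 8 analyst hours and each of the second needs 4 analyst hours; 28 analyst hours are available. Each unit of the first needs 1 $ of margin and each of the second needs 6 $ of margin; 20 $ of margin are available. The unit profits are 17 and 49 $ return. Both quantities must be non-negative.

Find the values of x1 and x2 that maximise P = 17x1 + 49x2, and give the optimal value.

x1 = 2, x2 = 3, maximum P = 181

Feasible corners and P = 17x1 + 49x2:
  (0, 0) → P = 0
  (0, 10/3) → P = 490/3
  (7/2, 0) → P = 119/2
  (2, 3) → P = 181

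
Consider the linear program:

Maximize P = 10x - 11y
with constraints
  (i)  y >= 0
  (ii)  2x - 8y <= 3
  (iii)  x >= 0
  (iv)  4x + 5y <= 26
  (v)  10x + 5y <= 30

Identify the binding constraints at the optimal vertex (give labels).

Vertices and P = 10x - 11y:
  (3/2, 0) → P = 15
  (0, 0) → P = 0
  (17/6, 1/3) → P = 74/3
  (0, 26/5) → P = -286/5
  (2/3, 14/3) → P = -134/3

The maximum is at (17/6, 1/3). Substituting into each constraint, equality holds for (ii) and (v); the remaining constraints have slack.

(ii) and (v)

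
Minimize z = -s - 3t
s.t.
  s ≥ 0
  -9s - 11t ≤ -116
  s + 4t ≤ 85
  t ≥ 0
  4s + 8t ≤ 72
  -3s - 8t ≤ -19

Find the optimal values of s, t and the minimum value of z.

Feasible corners and z = -s - 3t:
  (116/9, 0) → z = -116/9
  (34/7, 46/7) → z = -172/7
  (18, 0) → z = -18

s = 34/7, t = 46/7, minimum z = -172/7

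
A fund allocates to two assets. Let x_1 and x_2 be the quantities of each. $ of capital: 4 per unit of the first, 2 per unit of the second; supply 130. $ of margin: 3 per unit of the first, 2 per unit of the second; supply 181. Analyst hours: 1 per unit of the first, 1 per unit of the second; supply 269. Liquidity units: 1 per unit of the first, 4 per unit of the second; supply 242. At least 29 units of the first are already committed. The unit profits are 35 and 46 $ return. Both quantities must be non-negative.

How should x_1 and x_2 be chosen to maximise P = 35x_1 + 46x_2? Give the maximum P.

x_1 = 29, x_2 = 7, maximum P = 1337

Vertices and P = 35x_1 + 46x_2:
  (65/2, 0) → P = 2275/2
  (29, 0) → P = 1015
  (29, 7) → P = 1337

At the optimal vertex, 4x_1 + 2x_2 = 130 and x_1 = 29.
Solving simultaneously gives x_1 = 29, x_2 = 7.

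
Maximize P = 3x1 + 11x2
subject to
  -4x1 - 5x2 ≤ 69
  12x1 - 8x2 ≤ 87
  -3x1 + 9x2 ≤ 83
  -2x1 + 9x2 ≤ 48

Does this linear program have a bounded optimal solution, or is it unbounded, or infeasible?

Corner points and P = 3x1 + 11x2:
  (-117/92, -294/23) → P = -13287/92
  (-861/46, 27/23) → P = -1989/46
  (1167/92, 375/46) → P = 11751/92
The feasible region has finitely many vertices and no improving ray; the maximum is 11751/92 at (1167/92, 375/46).

bounded optimum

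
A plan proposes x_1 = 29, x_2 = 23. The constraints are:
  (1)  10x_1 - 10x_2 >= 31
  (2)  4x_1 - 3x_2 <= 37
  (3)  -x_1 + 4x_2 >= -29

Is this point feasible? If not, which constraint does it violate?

not feasible — violates (2)

Constraint (2): 4x_1 - 3x_2 = 47, which is not ≤ 37. All other constraints are satisfied.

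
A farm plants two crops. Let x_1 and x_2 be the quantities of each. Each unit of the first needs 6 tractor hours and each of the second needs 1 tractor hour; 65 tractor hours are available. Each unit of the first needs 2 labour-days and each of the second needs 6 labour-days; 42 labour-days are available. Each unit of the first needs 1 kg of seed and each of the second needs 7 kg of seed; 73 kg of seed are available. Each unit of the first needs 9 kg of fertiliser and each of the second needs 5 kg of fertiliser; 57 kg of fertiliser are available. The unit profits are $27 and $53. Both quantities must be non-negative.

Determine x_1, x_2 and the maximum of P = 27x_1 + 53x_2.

Feasible corners and P = 27x_1 + 53x_2:
  (0, 0) → P = 0
  (0, 7) → P = 371
  (19/3, 0) → P = 171
  (3, 6) → P = 399

x_1 = 3, x_2 = 6, maximum P = 399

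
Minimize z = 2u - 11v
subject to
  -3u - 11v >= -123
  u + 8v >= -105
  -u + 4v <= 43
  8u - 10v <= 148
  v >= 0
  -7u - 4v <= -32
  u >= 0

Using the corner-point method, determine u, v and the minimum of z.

u = 19/23, v = 252/23, minimum z = -2734/23

Feasible corners and z = 2u - 11v:
  (19/23, 252/23) → z = -2734/23
  (1429/59, 270/59) → z = -112/59
  (0, 43/4) → z = -473/4
  (37/2, 0) → z = 37
  (32/7, 0) → z = 64/7
  (0, 8) → z = -88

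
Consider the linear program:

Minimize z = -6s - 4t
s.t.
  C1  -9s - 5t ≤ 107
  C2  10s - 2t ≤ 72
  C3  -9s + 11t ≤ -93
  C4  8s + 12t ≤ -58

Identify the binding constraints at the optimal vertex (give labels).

C2 and C4

Extreme points and z = -6s - 4t:
  (73/34, -859/34) → z = 1499/17
  (-89/18, -25/2) → z = 239/3
  (11/2, -17/2) → z = 1
  (239/98, -633/98) → z = 549/49

The minimum is at (11/2, -17/2). Substituting into each constraint, equality holds for C2 and C4; the remaining constraints have slack.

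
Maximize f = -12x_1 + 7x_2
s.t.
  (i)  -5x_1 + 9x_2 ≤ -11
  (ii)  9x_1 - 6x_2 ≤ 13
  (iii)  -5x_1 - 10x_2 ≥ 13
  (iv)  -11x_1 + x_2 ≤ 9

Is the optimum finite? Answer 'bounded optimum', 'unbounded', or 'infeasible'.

bounded optimum

Corner points and f = -12x_1 + 7x_2:
  (-7/95, -24/19) → f = -756/95
  (-46/47, -83/47) → f = -29/47
  (13/30, -91/60) → f = -949/60
  (-67/57, -224/57) → f = -764/57
The feasible region has finitely many vertices and no improving ray; the maximum is -29/47 at (-46/47, -83/47).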